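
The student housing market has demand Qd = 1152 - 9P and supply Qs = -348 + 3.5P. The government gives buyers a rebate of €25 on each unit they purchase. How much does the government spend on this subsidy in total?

Pre-subsidy: 1152 - 9P = -348 + 3.5P gives P* = 120, Q* = 72.
With the rebate, buyers effectively pay Pb = Ps − 25, where Ps is the price sellers receive.
Demand in terms of Ps becomes Qd = 1152 − 9(Ps − 25) = 1377 - 9Ps. Setting this equal to supply: 1377 - 9Ps = -348 + 3.5Ps, so Ps = 138.
Buyers pay Pb = 138 − 25 = 113; Q' = -348 + 3.5·138 = 135.
Government outlay = subsidy × quantity = 25 × 135 = 3375.

Government cost = €3375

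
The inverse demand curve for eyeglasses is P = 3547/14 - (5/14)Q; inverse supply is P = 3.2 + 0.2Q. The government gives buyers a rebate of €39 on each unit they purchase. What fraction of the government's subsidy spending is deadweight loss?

Pre-subsidy: 3547/14 - (5/14)Q = 3.2 + 0.2Q gives Q* = 449 and P* = 93.
With the rebate, buyers effectively pay Pb = Ps − 39, where Ps is the price sellers receive.
On the curves, Pb = 3547/14 - (5/14)Q and Ps = 3.2 + 0.2Q; the wedge Ps − Pb = 39 gives 3.2 + 0.2Q − (3547/14 - (5/14)Q) = 39, so Q' = 519.
Then Pb = 3547/14 − (5/14)·519 = 68 and Ps = 3.2 + 0.2·519 = 107.
ΔCS = ½(449 + 519)(93 − 68) = 12100; ΔPS = ½(449 + 519)(107 − 93) = 6776.
Government spending = 39 × 519 = 20241.
DWL = ½ × 39 × (519 − 449) = 1365; fraction = 1365 / 20241 = 35/519.

DWL / government spending = 35/519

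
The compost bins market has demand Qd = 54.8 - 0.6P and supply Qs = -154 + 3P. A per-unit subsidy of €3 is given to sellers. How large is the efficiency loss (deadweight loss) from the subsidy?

Pre-subsidy: 54.8 - 0.6P = -154 + 3P gives P* = 58, Q* = 20.
With the subsidy, sellers receive Ps = Pb + 3 for each unit, where Pb is the price buyers pay.
Supply in terms of Pb becomes Qs = -154 + 3(Pb + 3) = -145 + 3Pb. Setting this equal to demand: 54.8 - 0.6Pb = -145 + 3Pb, so Pb = 55.5.
Sellers receive Ps = 55.5 + 3 = 58.5; Q' = 54.8 − 0.6·55.5 = 21.5.
The subsidy expands output by 21.5 − 20 = 1.5 past the efficient level; on those units the gap between marginal cost and willingness to pay runs from 0 up to 3.
DWL = ½ × 3 × 1.5 = 2.25.

Deadweight loss = €2.25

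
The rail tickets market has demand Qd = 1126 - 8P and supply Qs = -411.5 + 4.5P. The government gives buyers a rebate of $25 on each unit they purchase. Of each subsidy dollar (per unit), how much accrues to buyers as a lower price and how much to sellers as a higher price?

Pre-subsidy: 1126 - 8P = -411.5 + 4.5P gives P* = 123, Q* = 142.
With the rebate, buyers effectively pay Pb = Ps − 25, where Ps is the price sellers receive.
Demand in terms of Ps becomes Qd = 1126 − 8(Ps − 25) = 1326 - 8Ps. Setting this equal to supply: 1326 - 8Ps = -411.5 + 4.5Ps, so Ps = 139.
Buyers pay Pb = 139 − 25 = 114; Q' = -411.5 + 4.5·139 = 214.
Buyers' price falls by P* − Pb = 123 − 114 = 9; sellers' price rises by Ps − P* = 139 − 123 = 16.

Buyers gain $9 per unit; sellers gain $16 per unit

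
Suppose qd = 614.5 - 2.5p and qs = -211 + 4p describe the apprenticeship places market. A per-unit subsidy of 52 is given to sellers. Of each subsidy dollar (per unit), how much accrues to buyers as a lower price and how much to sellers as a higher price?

Pre-subsidy: 614.5 - 2.5p = -211 + 4p gives p* = 127, q* = 297.
With the subsidy, sellers receive ps = pb + 52 for each unit, where pb is the price buyers pay.
Supply in terms of pb becomes qs = -211 + 4(pb + 52) = -3 + 4pb. Setting this equal to demand: 614.5 - 2.5pb = -3 + 4pb, so pb = 95.
Sellers receive ps = 95 + 52 = 147; q' = 614.5 − 2.5·95 = 377.
Buyers' price falls by p* − pb = 127 − 95 = 32; sellers' price rises by ps − p* = 147 − 127 = 20.

Buyers gain 32 per unit; sellers gain 20 per unit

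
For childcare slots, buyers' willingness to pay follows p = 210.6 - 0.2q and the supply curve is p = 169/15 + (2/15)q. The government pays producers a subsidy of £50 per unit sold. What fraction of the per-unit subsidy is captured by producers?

Producer share = 0.4

Pre-subsidy: 210.6 - 0.2q = 169/15 + (2/15)q gives q* = 598 and p* = 91.
With the subsidy, sellers receive ps = pb + 50 for each unit, where pb is the price buyers pay.
On the curves, pb = 210.6 - 0.2q and ps = 169/15 + (2/15)q; the wedge ps − pb = 50 gives 169/15 + (2/15)q − (210.6 - 0.2q) = 50, so q' = 748.
Then pb = 210.6 − 0.2·748 = 61 and ps = 169/15 + (2/15)·748 = 111.
Buyers' price falls by p* − pb = 91 − 61 = 30; sellers' price rises by ps − p* = 111 − 91 = 20.
So producers capture 20/50 = 0.4 of each unit of subsidy.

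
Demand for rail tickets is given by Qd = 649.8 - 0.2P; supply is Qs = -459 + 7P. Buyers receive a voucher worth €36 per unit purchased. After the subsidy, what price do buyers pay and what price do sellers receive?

Pre-subsidy: 649.8 - 0.2P = -459 + 7P gives P* = 154, Q* = 619.
With the rebate, buyers effectively pay Pb = Ps − 36, where Ps is the price sellers receive.
Demand in terms of Ps becomes Qd = 649.8 − 0.2(Ps − 36) = 657 - 0.2Ps. Setting this equal to supply: 657 - 0.2Ps = -459 + 7Ps, so Ps = 155.
Buyers pay Pb = 155 − 36 = 119; Q' = -459 + 7·155 = 626.

Buyers pay €119; sellers receive €155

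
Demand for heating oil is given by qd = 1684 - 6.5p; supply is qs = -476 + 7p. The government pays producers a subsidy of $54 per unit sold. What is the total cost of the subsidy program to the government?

Pre-subsidy: 1684 - 6.5p = -476 + 7p gives p* = 160, q* = 644.
With the subsidy, sellers receive ps = pb + 54 for each unit, where pb is the price buyers pay.
Supply in terms of pb becomes qs = -476 + 7(pb + 54) = -98 + 7pb. Setting this equal to demand: 1684 - 6.5pb = -98 + 7pb, so pb = 132.
Sellers receive ps = 132 + 54 = 186; q' = 1684 − 6.5·132 = 826.
Government outlay = subsidy × quantity = 54 × 826 = 44604.

Government cost = $44604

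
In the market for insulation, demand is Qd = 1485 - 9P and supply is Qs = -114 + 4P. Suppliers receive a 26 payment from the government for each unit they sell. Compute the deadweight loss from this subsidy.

Deadweight loss = 936

Pre-subsidy: 1485 - 9P = -114 + 4P gives P* = 123, Q* = 378.
With the subsidy, sellers receive Ps = Pb + 26 for each unit, where Pb is the price buyers pay.
Supply in terms of Pb becomes Qs = -114 + 4(Pb + 26) = -10 + 4Pb. Setting this equal to demand: 1485 - 9Pb = -10 + 4Pb, so Pb = 115.
Sellers receive Ps = 115 + 26 = 141; Q' = 1485 − 9·115 = 450.
The subsidy expands output by 450 − 378 = 72 past the efficient level; on those units the gap between marginal cost and willingness to pay runs from 0 up to 26.
DWL = ½ × 26 × 72 = 936.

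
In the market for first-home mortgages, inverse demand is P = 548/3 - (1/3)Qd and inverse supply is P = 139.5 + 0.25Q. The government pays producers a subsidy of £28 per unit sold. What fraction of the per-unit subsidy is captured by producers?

Producer share = 3/7

Pre-subsidy: 548/3 - (1/3)Q = 139.5 + 0.25Q gives Q* = 74 and P* = 158.
With the subsidy, sellers receive Ps = Pb + 28 for each unit, where Pb is the price buyers pay.
On the curves, Pb = 548/3 - (1/3)Q and Ps = 139.5 + 0.25Q; the wedge Ps − Pb = 28 gives 139.5 + 0.25Q − (548/3 - (1/3)Q) = 28, so Q' = 122.
Then Pb = 548/3 − (1/3)·122 = 142 and Ps = 139.5 + 0.25·122 = 170.
Buyers' price falls by P* − Pb = 158 − 142 = 16; sellers' price rises by Ps − P* = 170 − 158 = 12.
So producers capture 12/28 = 3/7 of each unit of subsidy.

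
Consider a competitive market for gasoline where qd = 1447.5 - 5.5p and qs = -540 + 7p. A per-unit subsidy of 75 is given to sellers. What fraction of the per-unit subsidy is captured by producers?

Pre-subsidy: 1447.5 - 5.5p = -540 + 7p gives p* = 159, q* = 573.
With the subsidy, sellers receive ps = pb + 75 for each unit, where pb is the price buyers pay.
Supply in terms of pb becomes qs = -540 + 7(pb + 75) = -15 + 7pb. Setting this equal to demand: 1447.5 - 5.5pb = -15 + 7pb, so pb = 117.
Sellers receive ps = 117 + 75 = 192; q' = 1447.5 − 5.5·117 = 804.
Buyers' price falls by p* − pb = 159 − 117 = 42; sellers' price rises by ps − p* = 192 − 159 = 33.
So producers capture 33/75 = 0.44 of each unit of subsidy.

Producer share = 0.44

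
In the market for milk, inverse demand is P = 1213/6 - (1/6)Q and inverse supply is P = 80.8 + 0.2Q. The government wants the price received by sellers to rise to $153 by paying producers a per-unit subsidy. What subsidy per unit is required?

At a seller price of 153, quantity supplied is -404 + 5·153 = 361.
Buyers absorb 361 only when they pay Pb = 1213/6 − (1/6)·361 = 142.
s = Ps − Pb = 153 − 142 = 11.

Required subsidy s = $11 per unit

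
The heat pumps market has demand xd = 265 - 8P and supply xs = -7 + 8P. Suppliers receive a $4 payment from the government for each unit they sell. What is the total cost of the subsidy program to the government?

Government cost = $580

Pre-subsidy: 265 - 8P = -7 + 8P gives P* = 17, x* = 129.
With the subsidy, sellers receive Ps = Pb + 4 for each unit, where Pb is the price buyers pay.
Supply in terms of Pb becomes xs = -7 + 8(Pb + 4) = 25 + 8Pb. Setting this equal to demand: 265 - 8Pb = 25 + 8Pb, so Pb = 15.
Sellers receive Ps = 15 + 4 = 19; x' = 265 − 8·15 = 145.
Government outlay = subsidy × quantity = 4 × 145 = 580.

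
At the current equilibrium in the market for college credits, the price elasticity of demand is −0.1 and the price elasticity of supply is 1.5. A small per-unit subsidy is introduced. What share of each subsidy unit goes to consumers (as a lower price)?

For a small subsidy around the equilibrium, the benefit split depends on the relative slopes, which at a point are proportional to the elasticities.
Buyer share = εs/(εs + |εd|) = 1.5/(1.5 + 0.1) = 0.9375; seller share = |εd|/(εs + |εd|) = 0.0625.

Consumer share = 0.9375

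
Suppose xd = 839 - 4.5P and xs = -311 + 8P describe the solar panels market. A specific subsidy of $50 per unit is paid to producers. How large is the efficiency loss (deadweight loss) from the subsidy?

Pre-subsidy: 839 - 4.5P = -311 + 8P gives P* = 92, x* = 425.
With the subsidy, sellers receive Ps = Pb + 50 for each unit, where Pb is the price buyers pay.
Supply in terms of Pb becomes xs = -311 + 8(Pb + 50) = 89 + 8Pb. Setting this equal to demand: 839 - 4.5Pb = 89 + 8Pb, so Pb = 60.
Sellers receive Ps = 60 + 50 = 110; x' = 839 − 4.5·60 = 569.
The subsidy expands output by 569 − 425 = 144 past the efficient level; on those units the gap between marginal cost and willingness to pay runs from 0 up to 50.
DWL = ½ × 50 × 144 = 3600.

Deadweight loss = $3600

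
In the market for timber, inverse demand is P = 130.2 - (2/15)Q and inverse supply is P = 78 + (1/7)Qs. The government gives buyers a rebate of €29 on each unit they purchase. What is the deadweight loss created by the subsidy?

Pre-subsidy: 130.2 - (2/15)Q = 78 + (1/7)Q gives Q* = 189 and P* = 105.
With the rebate, buyers effectively pay Pb = Ps − 29, where Ps is the price sellers receive.
On the curves, Pb = 130.2 - (2/15)Q and Ps = 78 + (1/7)Q; the wedge Ps − Pb = 29 gives 78 + (1/7)Q − (130.2 - (2/15)Q) = 29, so Q' = 294.
Then Pb = 130.2 − (2/15)·294 = 91 and Ps = 78 + (1/7)·294 = 120.
The subsidy expands output by 294 − 189 = 105 past the efficient level; on those units the gap between marginal cost and willingness to pay runs from 0 up to 29.
DWL = ½ × 29 × 105 = 1522.5.

Deadweight loss = €1522.5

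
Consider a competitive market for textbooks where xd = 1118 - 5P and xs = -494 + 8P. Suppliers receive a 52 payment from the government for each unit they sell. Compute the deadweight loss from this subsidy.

Pre-subsidy: 1118 - 5P = -494 + 8P gives P* = 124, x* = 498.
With the subsidy, sellers receive Ps = Pb + 52 for each unit, where Pb is the price buyers pay.
Supply in terms of Pb becomes xs = -494 + 8(Pb + 52) = -78 + 8Pb. Setting this equal to demand: 1118 - 5Pb = -78 + 8Pb, so Pb = 92.
Sellers receive Ps = 92 + 52 = 144; x' = 1118 − 5·92 = 658.
The subsidy expands output by 658 − 498 = 160 past the efficient level; on those units the gap between marginal cost and willingness to pay runs from 0 up to 52.
DWL = ½ × 52 × 160 = 4160.

Deadweight loss = 4160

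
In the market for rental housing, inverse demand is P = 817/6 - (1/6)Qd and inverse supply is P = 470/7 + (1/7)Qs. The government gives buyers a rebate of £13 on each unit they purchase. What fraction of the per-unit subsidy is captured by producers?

Producer share = 6/13

Pre-subsidy: 817/6 - (1/6)Q = 470/7 + (1/7)Q gives Q* = 223 and P* = 99.
With the rebate, buyers effectively pay Pb = Ps − 13, where Ps is the price sellers receive.
On the curves, Pb = 817/6 - (1/6)Q and Ps = 470/7 + (1/7)Q; the wedge Ps − Pb = 13 gives 470/7 + (1/7)Q − (817/6 - (1/6)Q) = 13, so Q' = 265.
Then Pb = 817/6 − (1/6)·265 = 92 and Ps = 470/7 + (1/7)·265 = 105.
Buyers' price falls by P* − Pb = 99 − 92 = 7; sellers' price rises by Ps − P* = 105 − 99 = 6.
So producers capture 6/13 = 6/13 of each unit of subsidy.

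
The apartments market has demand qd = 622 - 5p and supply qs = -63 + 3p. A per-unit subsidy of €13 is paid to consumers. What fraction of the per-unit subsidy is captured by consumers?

Pre-subsidy: 622 - 5p = -63 + 3p gives p* = 85.625, q* = 193.875.
With the rebate, buyers effectively pay pb = ps − 13, where ps is the price sellers receive.
Demand in terms of ps becomes qd = 622 − 5(ps − 13) = 687 - 5ps. Setting this equal to supply: 687 - 5ps = -63 + 3ps, so ps = 93.75.
Buyers pay pb = 93.75 − 13 = 80.75; q' = -63 + 3·93.75 = 218.25.
Buyers' price falls by p* − pb = 85.625 − 80.75 = 4.875; sellers' price rises by ps − p* = 93.75 − 85.625 = 8.125.
So consumers capture 4.875/13 = 0.375 of each unit of subsidy.

Consumer share = 0.375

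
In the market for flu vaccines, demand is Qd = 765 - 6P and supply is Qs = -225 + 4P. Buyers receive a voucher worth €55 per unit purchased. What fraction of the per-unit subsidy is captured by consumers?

Consumer share = 0.4

Pre-subsidy: 765 - 6P = -225 + 4P gives P* = 99, Q* = 171.
With the rebate, buyers effectively pay Pb = Ps − 55, where Ps is the price sellers receive.
Demand in terms of Ps becomes Qd = 765 − 6(Ps − 55) = 1095 - 6Ps. Setting this equal to supply: 1095 - 6Ps = -225 + 4Ps, so Ps = 132.
Buyers pay Pb = 132 − 55 = 77; Q' = -225 + 4·132 = 303.
Buyers' price falls by P* − Pb = 99 − 77 = 22; sellers' price rises by Ps − P* = 132 − 99 = 33.
So consumers capture 22/55 = 0.4 of each unit of subsidy.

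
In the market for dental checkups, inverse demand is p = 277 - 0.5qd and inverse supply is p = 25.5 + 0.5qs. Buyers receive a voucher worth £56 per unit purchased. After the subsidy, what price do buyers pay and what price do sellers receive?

Buyers pay £123.25; sellers receive £179.25

Pre-subsidy: 277 - 0.5q = 25.5 + 0.5q gives q* = 251.5 and p* = 151.25.
With the rebate, buyers effectively pay pb = ps − 56, where ps is the price sellers receive.
On the curves, pb = 277 - 0.5q and ps = 25.5 + 0.5q; the wedge ps − pb = 56 gives 25.5 + 0.5q − (277 - 0.5q) = 56, so q' = 307.5.
Then pb = 277 − 0.5·307.5 = 123.25 and ps = 25.5 + 0.5·307.5 = 179.25.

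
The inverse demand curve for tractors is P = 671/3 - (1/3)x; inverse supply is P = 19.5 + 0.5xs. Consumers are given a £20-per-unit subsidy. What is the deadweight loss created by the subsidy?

Deadweight loss = £240

Pre-subsidy: 671/3 - (1/3)x = 19.5 + 0.5x gives x* = 245 and P* = 142.
With the rebate, buyers effectively pay Pb = Ps − 20, where Ps is the price sellers receive.
On the curves, Pb = 671/3 - (1/3)x and Ps = 19.5 + 0.5x; the wedge Ps − Pb = 20 gives 19.5 + 0.5x − (671/3 - (1/3)x) = 20, so x' = 269.
Then Pb = 671/3 − (1/3)·269 = 134 and Ps = 19.5 + 0.5·269 = 154.
The subsidy expands output by 269 − 245 = 24 past the efficient level; on those units the gap between marginal cost and willingness to pay runs from 0 up to 20.
DWL = ½ × 20 × 24 = 240.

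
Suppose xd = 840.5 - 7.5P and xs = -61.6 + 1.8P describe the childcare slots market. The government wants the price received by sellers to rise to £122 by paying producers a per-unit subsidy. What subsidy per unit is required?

At a seller price of 122, quantity supplied is -61.6 + 1.8·122 = 158.
Buyers absorb 158 only when they pay Pb with 840.5 − 7.5·Pb = 158, i.e. Pb = 91.
s = Ps − Pb = 122 − 91 = 31.

Required subsidy s = £31 per unit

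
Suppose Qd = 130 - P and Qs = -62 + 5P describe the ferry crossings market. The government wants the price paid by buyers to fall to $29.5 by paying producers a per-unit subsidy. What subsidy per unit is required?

Required subsidy s = $3 per unit

At a buyer price of 29.5, quantity demanded is 130 − 1·29.5 = 100.5.
Sellers supply 100.5 only when they receive Ps with -62 + 5·Ps = 100.5, i.e. Ps = 32.5.
s = Ps − Pb = 32.5 − 29.5 = 3.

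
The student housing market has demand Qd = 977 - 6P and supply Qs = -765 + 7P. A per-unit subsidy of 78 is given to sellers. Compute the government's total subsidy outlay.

Government cost = 33150

Pre-subsidy: 977 - 6P = -765 + 7P gives P* = 134, Q* = 173.
With the subsidy, sellers receive Ps = Pb + 78 for each unit, where Pb is the price buyers pay.
Supply in terms of Pb becomes Qs = -765 + 7(Pb + 78) = -219 + 7Pb. Setting this equal to demand: 977 - 6Pb = -219 + 7Pb, so Pb = 92.
Sellers receive Ps = 92 + 78 = 170; Q' = 977 − 6·92 = 425.
Government outlay = subsidy × quantity = 78 × 425 = 33150.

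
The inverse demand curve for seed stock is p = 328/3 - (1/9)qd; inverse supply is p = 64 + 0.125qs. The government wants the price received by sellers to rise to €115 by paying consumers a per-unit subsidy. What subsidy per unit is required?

At a seller price of 115, quantity supplied is -512 + 8·115 = 408.
Buyers absorb 408 only when they pay pb = 328/3 − (1/9)·408 = 64.
s = ps − pb = 115 − 64 = 51.

Required subsidy s = €51 per unit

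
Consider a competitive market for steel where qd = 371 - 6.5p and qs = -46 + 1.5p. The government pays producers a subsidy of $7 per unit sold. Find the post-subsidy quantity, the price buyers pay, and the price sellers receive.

q' = 40.71875; buyers pay $50.8125; sellers receive $57.8125

Pre-subsidy: 371 - 6.5p = -46 + 1.5p gives p* = 52.125, q* = 32.1875.
With the subsidy, sellers receive ps = pb + 7 for each unit, where pb is the price buyers pay.
Supply in terms of pb becomes qs = -46 + 1.5(pb + 7) = -35.5 + 1.5pb. Setting this equal to demand: 371 - 6.5pb = -35.5 + 1.5pb, so pb = 50.8125.
Sellers receive ps = 50.8125 + 7 = 57.8125; q' = 371 − 6.5·50.8125 = 40.71875.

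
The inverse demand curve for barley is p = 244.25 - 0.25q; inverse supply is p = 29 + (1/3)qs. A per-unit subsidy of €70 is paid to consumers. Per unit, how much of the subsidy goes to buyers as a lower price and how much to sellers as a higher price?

Buyers gain €30 per unit; sellers gain €40 per unit

Pre-subsidy: 244.25 - 0.25q = 29 + (1/3)q gives q* = 369 and p* = 152.
With the rebate, buyers effectively pay pb = ps − 70, where ps is the price sellers receive.
On the curves, pb = 244.25 - 0.25q and ps = 29 + (1/3)q; the wedge ps − pb = 70 gives 29 + (1/3)q − (244.25 - 0.25q) = 70, so q' = 489.
Then pb = 244.25 − 0.25·489 = 122 and ps = 29 + (1/3)·489 = 192.
Buyers' price falls by p* − pb = 152 − 122 = 30; sellers' price rises by ps − p* = 192 − 152 = 40.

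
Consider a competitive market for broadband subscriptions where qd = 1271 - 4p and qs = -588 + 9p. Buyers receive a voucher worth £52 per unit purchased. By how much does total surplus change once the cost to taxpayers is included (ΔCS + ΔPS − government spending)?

Pre-subsidy: 1271 - 4p = -588 + 9p gives p* = 143, q* = 699.
With the rebate, buyers effectively pay pb = ps − 52, where ps is the price sellers receive.
Demand in terms of ps becomes qd = 1271 − 4(ps − 52) = 1479 - 4ps. Setting this equal to supply: 1479 - 4ps = -588 + 9ps, so ps = 159.
Buyers pay pb = 159 − 52 = 107; q' = -588 + 9·159 = 843.
ΔCS = ½(699 + 843)(143 − 107) = 27756; ΔPS = ½(699 + 843)(159 − 143) = 12336.
Government spending = 52 × 843 = 43836.
Net change = 27756 + 12336 − 43836 = -3744. The loss equals the DWL triangle ½·52·144.

Net change in total surplus = -£3744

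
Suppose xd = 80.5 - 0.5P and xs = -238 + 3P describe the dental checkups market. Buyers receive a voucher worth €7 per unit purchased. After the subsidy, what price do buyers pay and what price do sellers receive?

Buyers pay €85; sellers receive €92

Pre-subsidy: 80.5 - 0.5P = -238 + 3P gives P* = 91, x* = 35.
With the rebate, buyers effectively pay Pb = Ps − 7, where Ps is the price sellers receive.
Demand in terms of Ps becomes xd = 80.5 − 0.5(Ps − 7) = 84 - 0.5Ps. Setting this equal to supply: 84 - 0.5Ps = -238 + 3Ps, so Ps = 92.
Buyers pay Pb = 92 − 7 = 85; x' = -238 + 3·92 = 38.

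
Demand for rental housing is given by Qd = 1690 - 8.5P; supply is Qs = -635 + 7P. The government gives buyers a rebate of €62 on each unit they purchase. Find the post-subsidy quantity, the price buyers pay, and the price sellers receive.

Q' = 653; buyers pay €122; sellers receive €184

Pre-subsidy: 1690 - 8.5P = -635 + 7P gives P* = 150, Q* = 415.
With the rebate, buyers effectively pay Pb = Ps − 62, where Ps is the price sellers receive.
Demand in terms of Ps becomes Qd = 1690 − 8.5(Ps − 62) = 2217 - 8.5Ps. Setting this equal to supply: 2217 - 8.5Ps = -635 + 7Ps, so Ps = 184.
Buyers pay Pb = 184 − 62 = 122; Q' = -635 + 7·184 = 653.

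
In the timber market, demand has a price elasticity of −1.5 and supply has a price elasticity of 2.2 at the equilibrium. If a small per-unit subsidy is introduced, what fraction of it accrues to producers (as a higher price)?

Producer share = 15/37

For a small subsidy around the equilibrium, the benefit split depends on the relative slopes, which at a point are proportional to the elasticities.
Buyer share = εs/(εs + |εd|) = 2.2/(2.2 + 1.5) = 22/37; seller share = |εd|/(εs + |εd|) = 15/37.
So producers capture 15/37 of the subsidy.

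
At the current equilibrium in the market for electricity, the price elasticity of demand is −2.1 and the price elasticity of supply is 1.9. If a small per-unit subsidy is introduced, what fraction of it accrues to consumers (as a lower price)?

For a small subsidy around the equilibrium, the benefit split depends on the relative slopes, which at a point are proportional to the elasticities.
Buyer share = εs/(εs + |εd|) = 1.9/(1.9 + 2.1) = 0.475; seller share = |εd|/(εs + |εd|) = 0.525.

Consumer share = 0.475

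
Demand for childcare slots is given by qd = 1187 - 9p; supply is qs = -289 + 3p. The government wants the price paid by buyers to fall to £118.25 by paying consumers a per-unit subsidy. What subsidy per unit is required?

Required subsidy s = £19 per unit

At a buyer price of 118.25, quantity demanded is 1187 − 9·118.25 = 122.75.
Sellers supply 122.75 only when they receive ps with -289 + 3·ps = 122.75, i.e. ps = 137.25.
s = ps − pb = 137.25 − 118.25 = 19.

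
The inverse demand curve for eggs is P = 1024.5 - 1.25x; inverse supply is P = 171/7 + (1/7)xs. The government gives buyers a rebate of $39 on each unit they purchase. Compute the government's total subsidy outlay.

Pre-subsidy: 1024.5 - 1.25x = 171/7 + (1/7)x gives x* = 718 and P* = 127.
With the rebate, buyers effectively pay Pb = Ps − 39, where Ps is the price sellers receive.
On the curves, Pb = 1024.5 - 1.25x and Ps = 171/7 + (1/7)x; the wedge Ps − Pb = 39 gives 171/7 + (1/7)x − (1024.5 - 1.25x) = 39, so x' = 746.
Then Pb = 1024.5 − 1.25·746 = 92 and Ps = 171/7 + (1/7)·746 = 131.
Government outlay = subsidy × quantity = 39 × 746 = 29094.

Government cost = $29094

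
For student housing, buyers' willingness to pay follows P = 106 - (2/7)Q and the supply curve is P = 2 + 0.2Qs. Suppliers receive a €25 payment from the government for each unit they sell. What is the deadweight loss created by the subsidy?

Deadweight loss = 21875/34

Pre-subsidy: 106 - (2/7)Q = 2 + 0.2Q gives Q* = 3640/17 and P* = 762/17.
With the subsidy, sellers receive Ps = Pb + 25 for each unit, where Pb is the price buyers pay.
On the curves, Pb = 106 - (2/7)Q and Ps = 2 + 0.2Q; the wedge Ps − Pb = 25 gives 2 + 0.2Q − (106 - (2/7)Q) = 25, so Q' = 4515/17.
Then Pb = 106 − (2/7)·(4515/17) = 512/17 and Ps = 2 + 0.2·(4515/17) = 937/17.
The subsidy expands output by 4515/17 − 3640/17 = 875/17 past the efficient level; on those units the gap between marginal cost and willingness to pay runs from 0 up to 25.
DWL = ½ × 25 × 875/17 = 21875/34.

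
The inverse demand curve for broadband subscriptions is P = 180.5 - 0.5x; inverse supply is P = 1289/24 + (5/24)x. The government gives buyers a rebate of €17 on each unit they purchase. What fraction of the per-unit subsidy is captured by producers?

Pre-subsidy: 180.5 - 0.5x = 1289/24 + (5/24)x gives x* = 179 and P* = 91.
With the rebate, buyers effectively pay Pb = Ps − 17, where Ps is the price sellers receive.
On the curves, Pb = 180.5 - 0.5x and Ps = 1289/24 + (5/24)x; the wedge Ps − Pb = 17 gives 1289/24 + (5/24)x − (180.5 - 0.5x) = 17, so x' = 203.
Then Pb = 180.5 − 0.5·203 = 79 and Ps = 1289/24 + (5/24)·203 = 96.
Buyers' price falls by P* − Pb = 91 − 79 = 12; sellers' price rises by Ps − P* = 96 − 91 = 5.
So producers capture 5/17 = 5/17 of each unit of subsidy.

Producer share = 5/17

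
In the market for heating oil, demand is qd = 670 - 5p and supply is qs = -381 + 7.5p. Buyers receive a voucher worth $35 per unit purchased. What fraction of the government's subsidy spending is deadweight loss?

Pre-subsidy: 670 - 5p = -381 + 7.5p gives p* = 84.08, q* = 249.6.
With the rebate, buyers effectively pay pb = ps − 35, where ps is the price sellers receive.
Demand in terms of ps becomes qd = 670 − 5(ps − 35) = 845 - 5ps. Setting this equal to supply: 845 - 5ps = -381 + 7.5ps, so ps = 98.08.
Buyers pay pb = 98.08 − 35 = 63.08; q' = -381 + 7.5·98.08 = 354.6.
ΔCS = ½(249.6 + 354.6)(84.08 − 63.08) = 6344.1; ΔPS = ½(249.6 + 354.6)(98.08 − 84.08) = 4229.4.
Government spending = 35 × 354.6 = 12411.
DWL = ½ × 35 × (354.6 − 249.6) = 1837.5; fraction = 1837.5 / 12411 = 175/1182.

DWL / government spending = 175/1182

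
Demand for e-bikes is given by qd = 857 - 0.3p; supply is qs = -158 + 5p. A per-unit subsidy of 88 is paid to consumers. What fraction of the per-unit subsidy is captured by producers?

Producer share = 3/53

Pre-subsidy: 857 - 0.3p = -158 + 5p gives p* = 10150/53, q* = 42376/53.
With the rebate, buyers effectively pay pb = ps − 88, where ps is the price sellers receive.
Demand in terms of ps becomes qd = 857 − 0.3(ps − 88) = 883.4 - 0.3ps. Setting this equal to supply: 883.4 - 0.3ps = -158 + 5ps, so ps = 10414/53.
Buyers pay pb = 10414/53 − 88 = 5750/53; q' = -158 + 5·(10414/53) = 43696/53.
Buyers' price falls by p* − pb = 10150/53 − 5750/53 = 4400/53; sellers' price rises by ps − p* = 10414/53 − 10150/53 = 264/53.
So producers capture (264/53)/88 = 3/53 of each unit of subsidy.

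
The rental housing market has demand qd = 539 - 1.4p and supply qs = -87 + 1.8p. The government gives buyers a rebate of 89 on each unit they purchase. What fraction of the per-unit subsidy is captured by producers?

Pre-subsidy: 539 - 1.4p = -87 + 1.8p gives p* = 195.625, q* = 265.125.
With the rebate, buyers effectively pay pb = ps − 89, where ps is the price sellers receive.
Demand in terms of ps becomes qd = 539 − 1.4(ps − 89) = 663.6 - 1.4ps. Setting this equal to supply: 663.6 - 1.4ps = -87 + 1.8ps, so ps = 234.5625.
Buyers pay pb = 234.5625 − 89 = 145.5625; q' = -87 + 1.8·234.5625 = 335.2125.
Buyers' price falls by p* − pb = 195.625 − 145.5625 = 50.0625; sellers' price rises by ps − p* = 234.5625 − 195.625 = 38.9375.
So producers capture 38.9375/89 = 0.4375 of each unit of subsidy.

Producer share = 0.4375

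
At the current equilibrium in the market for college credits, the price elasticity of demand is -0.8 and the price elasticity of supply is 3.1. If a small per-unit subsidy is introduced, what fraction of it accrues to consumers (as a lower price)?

For a small subsidy around the equilibrium, the benefit split depends on the relative slopes, which at a point are proportional to the elasticities.
Buyer share = εs/(εs + |εd|) = 3.1/(3.1 + 0.8) = 31/39; seller share = |εd|/(εs + |εd|) = 8/39.

Consumer share = 31/39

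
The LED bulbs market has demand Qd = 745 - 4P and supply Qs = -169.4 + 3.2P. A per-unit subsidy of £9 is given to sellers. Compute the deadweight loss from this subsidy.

Deadweight loss = £72

Pre-subsidy: 745 - 4P = -169.4 + 3.2P gives P* = 127, Q* = 237.
With the subsidy, sellers receive Ps = Pb + 9 for each unit, where Pb is the price buyers pay.
Supply in terms of Pb becomes Qs = -169.4 + 3.2(Pb + 9) = -140.6 + 3.2Pb. Setting this equal to demand: 745 - 4Pb = -140.6 + 3.2Pb, so Pb = 123.
Sellers receive Ps = 123 + 9 = 132; Q' = 745 − 4·123 = 253.
The subsidy expands output by 253 − 237 = 16 past the efficient level; on those units the gap between marginal cost and willingness to pay runs from 0 up to 9.
DWL = ½ × 9 × 16 = 72.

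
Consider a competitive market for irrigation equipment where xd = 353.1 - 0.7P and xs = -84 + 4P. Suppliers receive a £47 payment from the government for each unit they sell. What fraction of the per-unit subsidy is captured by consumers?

Pre-subsidy: 353.1 - 0.7P = -84 + 4P gives P* = 93, x* = 288.
With the subsidy, sellers receive Ps = Pb + 47 for each unit, where Pb is the price buyers pay.
Supply in terms of Pb becomes xs = -84 + 4(Pb + 47) = 104 + 4Pb. Setting this equal to demand: 353.1 - 0.7Pb = 104 + 4Pb, so Pb = 53.
Sellers receive Ps = 53 + 47 = 100; x' = 353.1 − 0.7·53 = 316.
Buyers' price falls by P* − Pb = 93 − 53 = 40; sellers' price rises by Ps − P* = 100 − 93 = 7.
So consumers capture 40/47 = 40/47 of each unit of subsidy.

Consumer share = 40/47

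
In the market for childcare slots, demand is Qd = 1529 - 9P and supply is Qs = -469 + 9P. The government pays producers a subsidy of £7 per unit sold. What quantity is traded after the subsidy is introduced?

Q' = 561.5

Pre-subsidy: 1529 - 9P = -469 + 9P gives P* = 111, Q* = 530.
With the subsidy, sellers receive Ps = Pb + 7 for each unit, where Pb is the price buyers pay.
Supply in terms of Pb becomes Qs = -469 + 9(Pb + 7) = -406 + 9Pb. Setting this equal to demand: 1529 - 9Pb = -406 + 9Pb, so Pb = 107.5.
Sellers receive Ps = 107.5 + 7 = 114.5; Q' = 1529 − 9·107.5 = 561.5.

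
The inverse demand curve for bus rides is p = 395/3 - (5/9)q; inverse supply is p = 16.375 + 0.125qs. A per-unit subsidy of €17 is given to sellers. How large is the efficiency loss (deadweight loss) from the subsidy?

Pre-subsidy: 395/3 - (5/9)q = 16.375 + 0.125q gives q* = 8301/49 and p* = 1840/49.
With the subsidy, sellers receive ps = pb + 17 for each unit, where pb is the price buyers pay.
On the curves, pb = 395/3 - (5/9)q and ps = 16.375 + 0.125q; the wedge ps − pb = 17 gives 16.375 + 0.125q − (395/3 - (5/9)q) = 17, so q' = 9525/49.
Then pb = 395/3 − (5/9)·(9525/49) = 1160/49 and ps = 16.375 + 0.125·(9525/49) = 1993/49.
The subsidy expands output by 9525/49 − 8301/49 = 1224/49 past the efficient level; on those units the gap between marginal cost and willingness to pay runs from 0 up to 17.
DWL = ½ × 17 × 1224/49 = 10404/49.

Deadweight loss = 10404/49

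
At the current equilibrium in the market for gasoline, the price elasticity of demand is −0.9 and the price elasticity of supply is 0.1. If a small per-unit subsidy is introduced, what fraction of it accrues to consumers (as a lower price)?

Consumer share = 0.1

For a small subsidy around the equilibrium, the benefit split depends on the relative slopes, which at a point are proportional to the elasticities.
Buyer share = εs/(εs + |εd|) = 0.1/(0.1 + 0.9) = 0.1; seller share = |εd|/(εs + |εd|) = 0.9.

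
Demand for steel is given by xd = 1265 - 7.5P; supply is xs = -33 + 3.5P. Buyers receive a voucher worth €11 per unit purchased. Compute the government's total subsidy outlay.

Government cost = €4468.75

Pre-subsidy: 1265 - 7.5P = -33 + 3.5P gives P* = 118, x* = 380.
With the rebate, buyers effectively pay Pb = Ps − 11, where Ps is the price sellers receive.
Demand in terms of Ps becomes xd = 1265 − 7.5(Ps − 11) = 1347.5 - 7.5Ps. Setting this equal to supply: 1347.5 - 7.5Ps = -33 + 3.5Ps, so Ps = 125.5.
Buyers pay Pb = 125.5 − 11 = 114.5; x' = -33 + 3.5·125.5 = 406.25.
Government outlay = subsidy × quantity = 11 × 406.25 = 4468.75.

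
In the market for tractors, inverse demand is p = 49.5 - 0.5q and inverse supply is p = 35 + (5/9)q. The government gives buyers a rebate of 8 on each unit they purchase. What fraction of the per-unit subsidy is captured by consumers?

Pre-subsidy: 49.5 - 0.5q = 35 + (5/9)q gives q* = 261/19 and p* = 810/19.
With the rebate, buyers effectively pay pb = ps − 8, where ps is the price sellers receive.
On the curves, pb = 49.5 - 0.5q and ps = 35 + (5/9)q; the wedge ps − pb = 8 gives 35 + (5/9)q − (49.5 - 0.5q) = 8, so q' = 405/19.
Then pb = 49.5 − 0.5·(405/19) = 738/19 and ps = 35 + (5/9)·(405/19) = 890/19.
Buyers' price falls by p* − pb = 810/19 − 738/19 = 72/19; sellers' price rises by ps − p* = 890/19 − 810/19 = 80/19.
So consumers capture (72/19)/8 = 9/19 of each unit of subsidy.

Consumer share = 9/19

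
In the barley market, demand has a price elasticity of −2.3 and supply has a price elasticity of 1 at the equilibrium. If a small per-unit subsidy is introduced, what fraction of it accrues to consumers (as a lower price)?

Consumer share = 10/33

For a small subsidy around the equilibrium, the benefit split depends on the relative slopes, which at a point are proportional to the elasticities.
Buyer share = εs/(εs + |εd|) = 1/(1 + 2.3) = 10/33; seller share = |εd|/(εs + |εd|) = 23/33.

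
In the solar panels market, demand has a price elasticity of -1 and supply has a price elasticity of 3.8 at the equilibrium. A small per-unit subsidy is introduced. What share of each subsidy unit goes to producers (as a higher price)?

Producer share = 5/24

For a small subsidy around the equilibrium, the benefit split depends on the relative slopes, which at a point are proportional to the elasticities.
Buyer share = εs/(εs + |εd|) = 3.8/(3.8 + 1) = 19/24; seller share = |εd|/(εs + |εd|) = 5/24.
So producers capture 5/24 of the subsidy.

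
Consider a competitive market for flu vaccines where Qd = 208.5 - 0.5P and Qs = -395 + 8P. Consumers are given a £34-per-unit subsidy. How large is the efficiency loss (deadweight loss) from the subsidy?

Deadweight loss = £272

Pre-subsidy: 208.5 - 0.5P = -395 + 8P gives P* = 71, Q* = 173.
With the rebate, buyers effectively pay Pb = Ps − 34, where Ps is the price sellers receive.
Demand in terms of Ps becomes Qd = 208.5 − 0.5(Ps − 34) = 225.5 - 0.5Ps. Setting this equal to supply: 225.5 - 0.5Ps = -395 + 8Ps, so Ps = 73.
Buyers pay Pb = 73 − 34 = 39; Q' = -395 + 8·73 = 189.
The subsidy expands output by 189 − 173 = 16 past the efficient level; on those units the gap between marginal cost and willingness to pay runs from 0 up to 34.
DWL = ½ × 34 × 16 = 272.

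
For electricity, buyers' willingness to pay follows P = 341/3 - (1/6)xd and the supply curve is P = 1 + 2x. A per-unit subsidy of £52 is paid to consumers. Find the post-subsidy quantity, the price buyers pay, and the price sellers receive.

x' = 76; buyers pay £101; sellers receive £153

Pre-subsidy: 341/3 - (1/6)x = 1 + 2x gives x* = 52 and P* = 105.
With the rebate, buyers effectively pay Pb = Ps − 52, where Ps is the price sellers receive.
On the curves, Pb = 341/3 - (1/6)x and Ps = 1 + 2x; the wedge Ps − Pb = 52 gives 1 + 2x − (341/3 - (1/6)x) = 52, so x' = 76.
Then Pb = 341/3 − (1/6)·76 = 101 and Ps = 1 + 2·76 = 153.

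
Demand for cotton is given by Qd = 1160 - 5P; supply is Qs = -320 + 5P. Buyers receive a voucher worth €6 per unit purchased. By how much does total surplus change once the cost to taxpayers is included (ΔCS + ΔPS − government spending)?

Net change in total surplus = -€45

Pre-subsidy: 1160 - 5P = -320 + 5P gives P* = 148, Q* = 420.
With the rebate, buyers effectively pay Pb = Ps − 6, where Ps is the price sellers receive.
Demand in terms of Ps becomes Qd = 1160 − 5(Ps − 6) = 1190 - 5Ps. Setting this equal to supply: 1190 - 5Ps = -320 + 5Ps, so Ps = 151.
Buyers pay Pb = 151 − 6 = 145; Q' = -320 + 5·151 = 435.
ΔCS = ½(420 + 435)(148 − 145) = 1282.5; ΔPS = ½(420 + 435)(151 − 148) = 1282.5.
Government spending = 6 × 435 = 2610.
Net change = 1282.5 + 1282.5 − 2610 = -45. The loss equals the DWL triangle ½·6·15.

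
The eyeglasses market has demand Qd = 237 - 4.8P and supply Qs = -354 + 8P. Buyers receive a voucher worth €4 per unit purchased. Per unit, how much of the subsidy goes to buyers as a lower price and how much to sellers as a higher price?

Buyers gain €2.5 per unit; sellers gain €1.5 per unit

Pre-subsidy: 237 - 4.8P = -354 + 8P gives P* = 46.171875, Q* = 15.375.
With the rebate, buyers effectively pay Pb = Ps − 4, where Ps is the price sellers receive.
Demand in terms of Ps becomes Qd = 237 − 4.8(Ps − 4) = 256.2 - 4.8Ps. Setting this equal to supply: 256.2 - 4.8Ps = -354 + 8Ps, so Ps = 47.671875.
Buyers pay Pb = 47.671875 − 4 = 43.671875; Q' = -354 + 8·47.671875 = 27.375.
Buyers' price falls by P* − Pb = 46.171875 − 43.671875 = 2.5; sellers' price rises by Ps − P* = 47.671875 − 46.171875 = 1.5.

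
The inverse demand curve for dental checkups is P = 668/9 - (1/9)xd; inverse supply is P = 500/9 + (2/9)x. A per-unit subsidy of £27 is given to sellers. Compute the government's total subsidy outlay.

Pre-subsidy: 668/9 - (1/9)x = 500/9 + (2/9)x gives x* = 56 and P* = 68.
With the subsidy, sellers receive Ps = Pb + 27 for each unit, where Pb is the price buyers pay.
On the curves, Pb = 668/9 - (1/9)x and Ps = 500/9 + (2/9)x; the wedge Ps − Pb = 27 gives 500/9 + (2/9)x − (668/9 - (1/9)x) = 27, so x' = 137.
Then Pb = 668/9 − (1/9)·137 = 59 and Ps = 500/9 + (2/9)·137 = 86.
Government outlay = subsidy × quantity = 27 × 137 = 3699.

Government cost = £3699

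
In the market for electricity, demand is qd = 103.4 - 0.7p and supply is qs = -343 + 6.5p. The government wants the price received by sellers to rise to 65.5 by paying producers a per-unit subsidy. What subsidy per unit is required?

Required subsidy s = 36 per unit

At a seller price of 65.5, quantity supplied is -343 + 6.5·65.5 = 82.75.
Buyers absorb 82.75 only when they pay pb with 103.4 − 0.7·pb = 82.75, i.e. pb = 29.5.
s = ps − pb = 65.5 − 29.5 = 36.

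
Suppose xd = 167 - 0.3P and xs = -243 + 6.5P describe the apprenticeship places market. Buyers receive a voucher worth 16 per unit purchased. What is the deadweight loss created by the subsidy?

Pre-subsidy: 167 - 0.3P = -243 + 6.5P gives P* = 1025/17, x* = 5063/34.
With the rebate, buyers effectively pay Pb = Ps − 16, where Ps is the price sellers receive.
Demand in terms of Ps becomes xd = 167 − 0.3(Ps − 16) = 171.8 - 0.3Ps. Setting this equal to supply: 171.8 - 0.3Ps = -243 + 6.5Ps, so Ps = 61.
Buyers pay Pb = 61 − 16 = 45; x' = -243 + 6.5·61 = 153.5.
The subsidy expands output by 153.5 − 5063/34 = 78/17 past the efficient level; on those units the gap between marginal cost and willingness to pay runs from 0 up to 16.
DWL = ½ × 16 × 78/17 = 624/17.

Deadweight loss = 624/17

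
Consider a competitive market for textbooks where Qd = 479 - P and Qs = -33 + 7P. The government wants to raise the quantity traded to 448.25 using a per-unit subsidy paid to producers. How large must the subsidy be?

Required subsidy s = 38 per unit

At Q = 448.25, invert demand for the buyer price: Pb = (479 − 448.25)/1 = 30.75; invert supply for the seller price: Ps = (448.25 − (-33))/7 = 68.75.
The subsidy must fill the gap: s = Ps − Pb = 68.75 − 30.75 = 38.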